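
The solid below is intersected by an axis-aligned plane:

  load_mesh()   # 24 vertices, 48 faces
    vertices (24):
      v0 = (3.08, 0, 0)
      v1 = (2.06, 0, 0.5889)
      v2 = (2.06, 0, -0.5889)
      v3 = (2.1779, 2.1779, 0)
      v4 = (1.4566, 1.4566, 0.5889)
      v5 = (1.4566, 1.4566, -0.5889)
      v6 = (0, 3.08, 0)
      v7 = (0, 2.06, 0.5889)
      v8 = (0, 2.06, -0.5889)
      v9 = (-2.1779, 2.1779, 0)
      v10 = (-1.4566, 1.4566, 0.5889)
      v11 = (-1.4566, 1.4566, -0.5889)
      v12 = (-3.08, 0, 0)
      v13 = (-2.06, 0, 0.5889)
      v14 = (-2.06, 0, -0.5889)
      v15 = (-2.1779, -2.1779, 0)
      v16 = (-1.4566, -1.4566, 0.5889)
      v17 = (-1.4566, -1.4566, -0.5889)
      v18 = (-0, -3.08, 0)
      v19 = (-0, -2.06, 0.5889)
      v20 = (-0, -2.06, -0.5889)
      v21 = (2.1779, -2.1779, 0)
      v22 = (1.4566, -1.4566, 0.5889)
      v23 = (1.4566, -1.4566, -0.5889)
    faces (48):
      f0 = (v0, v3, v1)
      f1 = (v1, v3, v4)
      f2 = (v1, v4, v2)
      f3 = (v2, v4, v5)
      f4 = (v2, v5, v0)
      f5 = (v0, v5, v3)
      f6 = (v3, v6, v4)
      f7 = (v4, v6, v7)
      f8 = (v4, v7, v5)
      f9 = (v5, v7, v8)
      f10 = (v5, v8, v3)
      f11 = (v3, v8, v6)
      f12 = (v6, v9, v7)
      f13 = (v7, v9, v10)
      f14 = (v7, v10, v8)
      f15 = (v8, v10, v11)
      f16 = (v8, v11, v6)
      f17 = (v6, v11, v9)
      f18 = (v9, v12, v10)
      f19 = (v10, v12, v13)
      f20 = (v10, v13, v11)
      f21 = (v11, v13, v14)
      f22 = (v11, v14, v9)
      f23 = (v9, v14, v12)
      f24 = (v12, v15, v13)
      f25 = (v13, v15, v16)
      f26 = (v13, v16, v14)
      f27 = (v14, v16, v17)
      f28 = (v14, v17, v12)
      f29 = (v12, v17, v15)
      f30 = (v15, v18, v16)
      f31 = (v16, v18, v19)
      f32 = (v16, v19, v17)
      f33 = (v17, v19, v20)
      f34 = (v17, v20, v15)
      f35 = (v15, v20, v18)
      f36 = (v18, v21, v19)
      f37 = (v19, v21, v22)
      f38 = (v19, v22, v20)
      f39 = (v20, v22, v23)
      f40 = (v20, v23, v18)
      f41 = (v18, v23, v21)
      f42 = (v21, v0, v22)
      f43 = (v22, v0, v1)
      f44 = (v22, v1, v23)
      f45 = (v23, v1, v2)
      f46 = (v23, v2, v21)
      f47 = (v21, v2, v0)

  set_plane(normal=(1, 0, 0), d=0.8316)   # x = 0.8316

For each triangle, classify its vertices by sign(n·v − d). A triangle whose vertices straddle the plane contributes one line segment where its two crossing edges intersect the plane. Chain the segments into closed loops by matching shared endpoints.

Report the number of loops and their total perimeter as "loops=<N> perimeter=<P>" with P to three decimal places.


Straddling triangles (12 of 48):
  (v3,v6,v4) [+-+] → (0.8316, 2.73555, 0)–(0.8316, 2.15317, 0.336214)  len=0.6725
  (v4,v6,v7) [+--] → (0.8316, 2.15317, 0.336214)–(0.8316, 1.71551, 0.5889)  len=0.5054
  (v4,v7,v5) [+-+] → (0.8316, 1.71551, 0.5889)–(0.8316, 1.71551, -0.0835279)  len=0.6724
  (v5,v7,v8) [+--] → (0.8316, 1.71551, -0.0835279)–(0.8316, 1.71551, -0.5889)  len=0.5054
  (v5,v8,v3) [+-+] → (0.8316, 1.71551, -0.5889)–(0.8316, 2.10502, -0.364037)  len=0.4498
  (v3,v8,v6) [+--] → (0.8316, 2.10502, -0.364037)–(0.8316, 2.73555, 0)  len=0.7281
  (v18,v21,v19) [-+-] → (0.8316, -2.73555, 0)–(0.8316, -2.10502, 0.364037)  len=0.7281
  (v19,v21,v22) [-++] → (0.8316, -2.10502, 0.364037)–(0.8316, -1.71551, 0.5889)  len=0.4498
  (v19,v22,v20) [-+-] → (0.8316, -1.71551, 0.5889)–(0.8316, -1.71551, 0.0835279)  len=0.5054
  (v20,v22,v23) [-++] → (0.8316, -1.71551, 0.0835279)–(0.8316, -1.71551, -0.5889)  len=0.6724
  (v20,v23,v18) [-+-] → (0.8316, -1.71551, -0.5889)–(0.8316, -2.15317, -0.336214)  len=0.5054
  (v18,v23,v21) [-++] → (0.8316, -2.15317, -0.336214)–(0.8316, -2.73555, 0)  len=0.6725

Chained into 2 loop(s):
  loop 1: 6 segments, perimeter = 3.5335
  loop 2: 6 segments, perimeter = 3.5335
Total perimeter = 7.067

loops=2 perimeter=7.067


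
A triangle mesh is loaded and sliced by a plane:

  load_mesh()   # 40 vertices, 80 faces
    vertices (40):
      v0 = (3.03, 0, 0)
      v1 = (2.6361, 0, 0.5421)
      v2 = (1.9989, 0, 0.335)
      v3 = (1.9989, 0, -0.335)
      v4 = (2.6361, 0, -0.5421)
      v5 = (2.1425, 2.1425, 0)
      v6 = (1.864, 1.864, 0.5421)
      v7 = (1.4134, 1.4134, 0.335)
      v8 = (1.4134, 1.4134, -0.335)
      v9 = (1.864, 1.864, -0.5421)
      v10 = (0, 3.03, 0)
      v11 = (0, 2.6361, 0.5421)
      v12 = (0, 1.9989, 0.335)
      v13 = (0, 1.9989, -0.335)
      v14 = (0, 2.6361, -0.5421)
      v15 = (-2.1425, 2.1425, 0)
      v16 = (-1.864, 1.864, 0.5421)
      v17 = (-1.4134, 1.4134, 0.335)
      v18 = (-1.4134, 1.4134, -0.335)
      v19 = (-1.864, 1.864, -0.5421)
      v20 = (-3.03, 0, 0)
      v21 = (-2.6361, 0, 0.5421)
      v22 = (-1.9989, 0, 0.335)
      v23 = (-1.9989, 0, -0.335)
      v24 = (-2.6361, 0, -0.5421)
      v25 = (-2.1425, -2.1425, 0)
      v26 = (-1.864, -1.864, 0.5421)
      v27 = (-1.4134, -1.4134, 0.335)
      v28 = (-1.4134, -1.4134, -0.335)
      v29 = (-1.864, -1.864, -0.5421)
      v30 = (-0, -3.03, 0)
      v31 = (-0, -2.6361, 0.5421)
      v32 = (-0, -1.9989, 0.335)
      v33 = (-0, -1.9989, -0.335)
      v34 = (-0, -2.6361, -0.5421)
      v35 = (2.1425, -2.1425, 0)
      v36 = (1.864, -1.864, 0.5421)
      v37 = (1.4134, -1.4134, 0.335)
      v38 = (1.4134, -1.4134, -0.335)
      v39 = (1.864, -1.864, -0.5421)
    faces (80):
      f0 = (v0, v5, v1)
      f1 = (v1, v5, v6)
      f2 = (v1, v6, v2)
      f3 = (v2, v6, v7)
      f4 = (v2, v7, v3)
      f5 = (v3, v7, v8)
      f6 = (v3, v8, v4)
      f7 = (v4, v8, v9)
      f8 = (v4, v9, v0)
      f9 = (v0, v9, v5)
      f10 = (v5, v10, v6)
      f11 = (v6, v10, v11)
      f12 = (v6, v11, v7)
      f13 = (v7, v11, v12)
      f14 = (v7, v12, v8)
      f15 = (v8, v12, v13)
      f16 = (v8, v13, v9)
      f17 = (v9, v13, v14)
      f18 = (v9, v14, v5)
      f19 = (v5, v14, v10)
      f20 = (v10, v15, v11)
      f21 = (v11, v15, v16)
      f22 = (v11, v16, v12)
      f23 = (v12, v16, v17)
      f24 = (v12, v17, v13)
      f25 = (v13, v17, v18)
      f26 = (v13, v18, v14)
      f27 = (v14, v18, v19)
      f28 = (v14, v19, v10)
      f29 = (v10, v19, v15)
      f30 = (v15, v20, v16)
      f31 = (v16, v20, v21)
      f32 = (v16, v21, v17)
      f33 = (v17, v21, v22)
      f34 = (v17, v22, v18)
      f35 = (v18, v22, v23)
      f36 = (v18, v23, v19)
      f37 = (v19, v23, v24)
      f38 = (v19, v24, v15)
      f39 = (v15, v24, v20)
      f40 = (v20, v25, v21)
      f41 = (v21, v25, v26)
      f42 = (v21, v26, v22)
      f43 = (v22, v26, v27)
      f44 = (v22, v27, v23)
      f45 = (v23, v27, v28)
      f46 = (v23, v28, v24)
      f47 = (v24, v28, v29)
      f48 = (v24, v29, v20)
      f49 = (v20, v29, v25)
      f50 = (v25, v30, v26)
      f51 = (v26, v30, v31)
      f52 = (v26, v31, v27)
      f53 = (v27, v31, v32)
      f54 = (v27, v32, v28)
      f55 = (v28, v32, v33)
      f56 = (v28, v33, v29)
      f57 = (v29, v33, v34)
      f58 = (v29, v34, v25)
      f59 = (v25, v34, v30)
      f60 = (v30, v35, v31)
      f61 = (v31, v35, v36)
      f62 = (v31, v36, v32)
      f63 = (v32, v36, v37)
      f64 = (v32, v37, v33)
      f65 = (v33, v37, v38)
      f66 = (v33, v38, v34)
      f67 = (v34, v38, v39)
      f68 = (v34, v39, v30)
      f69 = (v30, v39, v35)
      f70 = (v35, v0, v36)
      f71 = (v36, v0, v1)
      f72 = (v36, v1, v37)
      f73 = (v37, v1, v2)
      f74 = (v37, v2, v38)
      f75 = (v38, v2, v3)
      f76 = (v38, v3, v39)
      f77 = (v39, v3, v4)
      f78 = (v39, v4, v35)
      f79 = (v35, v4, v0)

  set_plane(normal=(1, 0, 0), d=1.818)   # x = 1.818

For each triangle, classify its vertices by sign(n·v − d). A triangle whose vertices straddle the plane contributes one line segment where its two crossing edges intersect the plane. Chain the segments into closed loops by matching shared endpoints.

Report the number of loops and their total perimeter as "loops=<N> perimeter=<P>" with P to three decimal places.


Straddling triangles (24 of 80):
  (v2,v6,v7) [++-] → (1.818, 1.818, 0.520958)–(1.818, 0.436694, 0.335)  len=1.3938
  (v2,v7,v3) [+-+] → (1.818, 0.436694, 0.335)–(1.818, 0.436694, -0.127992)  len=0.4630
  (v3,v7,v8) [+--] → (1.818, 0.436694, -0.127992)–(1.818, 0.436694, -0.335)  len=0.2070
  (v3,v8,v4) [+-+] → (1.818, 0.436694, -0.335)–(1.818, 0.945696, -0.403531)  len=0.5136
  (v4,v8,v9) [+-+] → (1.818, 0.945696, -0.403531)–(1.818, 1.818, -0.520958)  len=0.8802
  (v5,v10,v6) [+-+] → (1.818, 2.27692, 0)–(1.818, 1.89277, 0.528722)  len=0.6535
  (v6,v10,v11) [+--] → (1.818, 1.89277, 0.528722)–(1.818, 1.88305, 0.5421)  len=0.0165
  (v6,v11,v7) [+--] → (1.818, 1.88305, 0.5421)–(1.818, 1.818, 0.520958)  len=0.0684
  (v8,v13,v9) [--+] → (1.818, 1.86733, -0.536989)–(1.818, 1.818, -0.520958)  len=0.0519
  (v9,v13,v14) [+--] → (1.818, 1.86733, -0.536989)–(1.818, 1.88305, -0.5421)  len=0.0165
  (v9,v14,v5) [+-+] → (1.818, 1.88305, -0.5421)–(1.818, 2.21726, -0.0821057)  len=0.5686
  (v5,v14,v10) [+--] → (1.818, 2.21726, -0.0821057)–(1.818, 2.27692, 0)  len=0.1015
  (v30,v35,v31) [-+-] → (1.818, -2.27692, 0)–(1.818, -2.21726, 0.0821057)  len=0.1015
  (v31,v35,v36) [-++] → (1.818, -2.21726, 0.0821057)–(1.818, -1.88305, 0.5421)  len=0.5686
  (v31,v36,v32) [-+-] → (1.818, -1.88305, 0.5421)–(1.818, -1.86733, 0.536989)  len=0.0165
  (v32,v36,v37) [-+-] → (1.818, -1.86733, 0.536989)–(1.818, -1.818, 0.520958)  len=0.0519
  (v34,v38,v39) [--+] → (1.818, -1.818, -0.520958)–(1.818, -1.88305, -0.5421)  len=0.0684
  (v34,v39,v30) [-+-] → (1.818, -1.88305, -0.5421)–(1.818, -1.89277, -0.528722)  len=0.0165
  (v30,v39,v35) [-++] → (1.818, -1.89277, -0.528722)–(1.818, -2.27692, 0)  len=0.6535
  (v36,v1,v37) [++-] → (1.818, -0.945696, 0.403531)–(1.818, -1.818, 0.520958)  len=0.8802
  (v37,v1,v2) [-++] → (1.818, -0.945696, 0.403531)–(1.818, -0.436694, 0.335)  len=0.5136
  (v37,v2,v38) [-+-] → (1.818, -0.436694, 0.335)–(1.818, -0.436694, 0.127992)  len=0.2070
  (v38,v2,v3) [-++] → (1.818, -0.436694, 0.127992)–(1.818, -0.436694, -0.335)  len=0.4630
  (v38,v3,v39) [-++] → (1.818, -0.436694, -0.335)–(1.818, -1.818, -0.520958)  len=1.3938

Chained into 2 loop(s):
  loop 1: 12 segments, perimeter = 4.9345
  loop 2: 12 segments, perimeter = 4.9345
Total perimeter = 9.869

loops=2 perimeter=9.869


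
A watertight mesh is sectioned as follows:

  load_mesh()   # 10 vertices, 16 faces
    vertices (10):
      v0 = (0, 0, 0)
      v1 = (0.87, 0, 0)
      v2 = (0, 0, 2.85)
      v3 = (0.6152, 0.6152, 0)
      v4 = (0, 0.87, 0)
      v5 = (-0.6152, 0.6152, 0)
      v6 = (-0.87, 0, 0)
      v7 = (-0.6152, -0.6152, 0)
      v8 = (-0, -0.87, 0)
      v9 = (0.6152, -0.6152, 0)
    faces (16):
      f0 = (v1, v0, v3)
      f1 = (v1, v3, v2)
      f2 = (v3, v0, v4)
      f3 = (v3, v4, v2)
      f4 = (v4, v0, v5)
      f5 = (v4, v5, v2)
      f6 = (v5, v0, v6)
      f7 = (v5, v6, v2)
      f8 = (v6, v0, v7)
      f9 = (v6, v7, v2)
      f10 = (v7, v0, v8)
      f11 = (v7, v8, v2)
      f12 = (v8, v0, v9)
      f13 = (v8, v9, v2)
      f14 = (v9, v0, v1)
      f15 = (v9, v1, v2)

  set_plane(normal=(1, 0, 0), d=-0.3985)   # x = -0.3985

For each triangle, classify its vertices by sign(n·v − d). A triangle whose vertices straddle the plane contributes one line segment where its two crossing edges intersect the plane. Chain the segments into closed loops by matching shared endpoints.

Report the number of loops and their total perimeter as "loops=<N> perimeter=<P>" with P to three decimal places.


loops=1 perimeter=4.852

Straddling triangles (8 of 16):
  (v4,v0,v5) [++-] → (-0.3985, 0.3985, 0)–(-0.3985, 0.704952, 0)  len=0.3065
  (v4,v5,v2) [+-+] → (-0.3985, 0.704952, 0)–(-0.3985, 0.3985, 1.00389)  len=1.0496
  (v5,v0,v6) [-+-] → (-0.3985, 0.3985, 0)–(-0.3985, 0, 0)  len=0.3985
  (v5,v6,v2) [--+] → (-0.3985, 0, 1.54457)–(-0.3985, 0.3985, 1.00389)  len=0.6717
  (v6,v0,v7) [-+-] → (-0.3985, 0, 0)–(-0.3985, -0.3985, 0)  len=0.3985
  (v6,v7,v2) [--+] → (-0.3985, -0.3985, 1.00389)–(-0.3985, 0, 1.54457)  len=0.6717
  (v7,v0,v8) [-++] → (-0.3985, -0.3985, 0)–(-0.3985, -0.704952, 0)  len=0.3065
  (v7,v8,v2) [-++] → (-0.3985, -0.704952, 0)–(-0.3985, -0.3985, 1.00389)  len=1.0496

Chained into 1 loop(s):
  loop 1: 8 segments, perimeter = 4.8525
Total perimeter = 4.852


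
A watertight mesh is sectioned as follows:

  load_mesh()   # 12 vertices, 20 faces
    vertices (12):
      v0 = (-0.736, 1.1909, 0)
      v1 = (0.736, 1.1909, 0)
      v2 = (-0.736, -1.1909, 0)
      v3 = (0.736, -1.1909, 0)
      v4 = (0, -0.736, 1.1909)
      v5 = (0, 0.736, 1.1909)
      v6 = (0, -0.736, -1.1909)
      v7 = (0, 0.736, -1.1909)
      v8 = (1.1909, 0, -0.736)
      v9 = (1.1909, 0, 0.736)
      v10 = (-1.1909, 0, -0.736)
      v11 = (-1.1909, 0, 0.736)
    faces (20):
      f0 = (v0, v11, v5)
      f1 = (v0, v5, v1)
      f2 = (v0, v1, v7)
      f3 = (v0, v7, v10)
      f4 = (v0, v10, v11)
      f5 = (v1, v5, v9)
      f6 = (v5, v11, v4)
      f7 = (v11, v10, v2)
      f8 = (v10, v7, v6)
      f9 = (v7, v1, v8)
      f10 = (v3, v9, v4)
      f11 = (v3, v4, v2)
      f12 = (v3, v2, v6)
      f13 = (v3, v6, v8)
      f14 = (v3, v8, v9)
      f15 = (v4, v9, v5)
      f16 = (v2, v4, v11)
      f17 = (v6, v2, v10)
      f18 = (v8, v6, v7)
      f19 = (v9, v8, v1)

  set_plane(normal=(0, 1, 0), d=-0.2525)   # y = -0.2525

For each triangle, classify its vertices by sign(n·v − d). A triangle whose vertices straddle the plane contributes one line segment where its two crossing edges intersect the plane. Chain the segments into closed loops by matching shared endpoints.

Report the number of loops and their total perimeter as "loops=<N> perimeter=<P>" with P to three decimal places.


loops=1 perimeter=7.435

Straddling triangles (10 of 20):
  (v5,v11,v4) [++-] → (-0.782337, -0.2525, 0.892063)–(0, -0.2525, 1.1909)  len=0.8375
  (v11,v10,v2) [++-] → (-1.09445, -0.2525, -0.57995)–(-1.09445, -0.2525, 0.57995)  len=1.1599
  (v10,v7,v6) [++-] → (0, -0.2525, -1.1909)–(-0.782337, -0.2525, -0.892063)  len=0.8375
  (v3,v9,v4) [-+-] → (1.09445, -0.2525, 0.57995)–(0.782337, -0.2525, 0.892063)  len=0.4414
  (v3,v6,v8) [--+] → (0.782337, -0.2525, -0.892063)–(1.09445, -0.2525, -0.57995)  len=0.4414
  (v3,v8,v9) [-++] → (1.09445, -0.2525, -0.57995)–(1.09445, -0.2525, 0.57995)  len=1.1599
  (v4,v9,v5) [-++] → (0.782337, -0.2525, 0.892063)–(0, -0.2525, 1.1909)  len=0.8375
  (v2,v4,v11) [--+] → (-0.782337, -0.2525, 0.892063)–(-1.09445, -0.2525, 0.57995)  len=0.4414
  (v6,v2,v10) [--+] → (-1.09445, -0.2525, -0.57995)–(-0.782337, -0.2525, -0.892063)  len=0.4414
  (v8,v6,v7) [+-+] → (0.782337, -0.2525, -0.892063)–(0, -0.2525, -1.1909)  len=0.8375

Chained into 1 loop(s):
  loop 1: 10 segments, perimeter = 7.4353
Total perimeter = 7.435


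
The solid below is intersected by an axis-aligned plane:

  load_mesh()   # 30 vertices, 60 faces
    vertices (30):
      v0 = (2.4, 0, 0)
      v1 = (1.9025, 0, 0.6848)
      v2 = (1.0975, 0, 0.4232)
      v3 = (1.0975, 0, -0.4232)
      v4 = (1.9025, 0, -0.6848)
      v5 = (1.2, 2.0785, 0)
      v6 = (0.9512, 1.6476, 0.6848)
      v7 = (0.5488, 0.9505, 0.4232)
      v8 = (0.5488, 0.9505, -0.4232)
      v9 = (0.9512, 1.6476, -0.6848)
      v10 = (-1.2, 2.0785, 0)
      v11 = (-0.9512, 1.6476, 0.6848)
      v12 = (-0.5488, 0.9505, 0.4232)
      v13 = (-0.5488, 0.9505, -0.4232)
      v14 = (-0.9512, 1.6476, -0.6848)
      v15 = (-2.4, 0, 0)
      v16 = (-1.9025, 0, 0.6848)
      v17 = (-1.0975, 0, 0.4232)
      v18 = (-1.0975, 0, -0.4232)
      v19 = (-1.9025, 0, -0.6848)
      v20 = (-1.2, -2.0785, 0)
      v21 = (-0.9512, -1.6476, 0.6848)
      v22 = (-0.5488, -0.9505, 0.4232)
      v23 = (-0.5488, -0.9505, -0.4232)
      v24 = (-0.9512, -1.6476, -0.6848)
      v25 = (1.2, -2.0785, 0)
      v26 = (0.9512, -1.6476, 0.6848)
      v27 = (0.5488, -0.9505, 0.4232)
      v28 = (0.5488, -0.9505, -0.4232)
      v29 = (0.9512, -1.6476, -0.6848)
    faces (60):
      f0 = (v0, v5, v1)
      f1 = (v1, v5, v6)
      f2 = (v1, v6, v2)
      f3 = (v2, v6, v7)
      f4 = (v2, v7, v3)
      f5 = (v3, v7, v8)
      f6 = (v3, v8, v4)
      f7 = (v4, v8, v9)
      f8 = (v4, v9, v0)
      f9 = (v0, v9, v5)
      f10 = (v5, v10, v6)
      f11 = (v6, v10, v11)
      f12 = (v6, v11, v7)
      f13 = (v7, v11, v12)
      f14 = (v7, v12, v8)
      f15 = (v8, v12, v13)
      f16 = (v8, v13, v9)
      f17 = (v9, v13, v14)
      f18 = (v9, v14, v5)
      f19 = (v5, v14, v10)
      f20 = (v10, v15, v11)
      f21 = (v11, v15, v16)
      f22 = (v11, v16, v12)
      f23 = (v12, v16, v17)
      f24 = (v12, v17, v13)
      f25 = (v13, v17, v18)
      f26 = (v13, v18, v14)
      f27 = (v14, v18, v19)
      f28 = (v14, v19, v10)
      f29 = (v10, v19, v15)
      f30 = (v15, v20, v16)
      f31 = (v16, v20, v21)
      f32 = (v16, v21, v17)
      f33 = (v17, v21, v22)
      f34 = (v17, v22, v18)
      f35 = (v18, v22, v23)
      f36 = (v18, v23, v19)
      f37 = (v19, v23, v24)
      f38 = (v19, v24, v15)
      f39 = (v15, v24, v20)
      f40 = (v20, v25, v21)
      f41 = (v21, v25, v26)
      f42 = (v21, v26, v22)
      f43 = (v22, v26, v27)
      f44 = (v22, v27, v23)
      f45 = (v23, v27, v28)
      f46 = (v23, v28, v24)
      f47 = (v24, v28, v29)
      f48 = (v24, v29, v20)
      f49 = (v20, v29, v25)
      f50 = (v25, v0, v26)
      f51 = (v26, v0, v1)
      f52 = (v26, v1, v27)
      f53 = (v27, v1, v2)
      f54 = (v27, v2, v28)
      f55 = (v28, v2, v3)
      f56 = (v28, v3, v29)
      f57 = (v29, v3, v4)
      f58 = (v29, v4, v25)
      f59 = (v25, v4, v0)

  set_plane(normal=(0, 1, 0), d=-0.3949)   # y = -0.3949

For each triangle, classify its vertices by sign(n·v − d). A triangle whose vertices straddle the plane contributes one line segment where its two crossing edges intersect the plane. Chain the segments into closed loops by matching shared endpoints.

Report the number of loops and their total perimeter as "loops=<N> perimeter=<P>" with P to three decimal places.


loops=2 perimeter=8.464

Straddling triangles (20 of 60):
  (v15,v20,v16) [+-+] → (-2.17201, -0.3949, 0)–(-1.76903, -0.3949, 0.554693)  len=0.6856
  (v16,v20,v21) [+--] → (-1.76903, -0.3949, 0.554693)–(-1.67449, -0.3949, 0.6848)  len=0.1608
  (v16,v21,v17) [+-+] → (-1.67449, -0.3949, 0.6848)–(-1.06243, -0.3949, 0.485901)  len=0.6436
  (v17,v21,v22) [+--] → (-1.06243, -0.3949, 0.485901)–(-0.869534, -0.3949, 0.4232)  len=0.2028
  (v17,v22,v18) [+-+] → (-0.869534, -0.3949, 0.4232)–(-0.869534, -0.3949, -0.07155)  len=0.4947
  (v18,v22,v23) [+--] → (-0.869534, -0.3949, -0.07155)–(-0.869534, -0.3949, -0.4232)  len=0.3517
  (v18,v23,v19) [+-+] → (-0.869534, -0.3949, -0.4232)–(-1.34008, -0.3949, -0.576114)  len=0.4948
  (v19,v23,v24) [+--] → (-1.34008, -0.3949, -0.576114)–(-1.67449, -0.3949, -0.6848)  len=0.3516
  (v19,v24,v15) [+-+] → (-1.67449, -0.3949, -0.6848)–(-2.05275, -0.3949, -0.164134)  len=0.6436
  (v15,v24,v20) [+--] → (-2.05275, -0.3949, -0.164134)–(-2.17201, -0.3949, 0)  len=0.2029
  (v25,v0,v26) [-+-] → (2.17201, -0.3949, 0)–(2.05275, -0.3949, 0.164134)  len=0.2029
  (v26,v0,v1) [-++] → (2.05275, -0.3949, 0.164134)–(1.67449, -0.3949, 0.6848)  len=0.6436
  (v26,v1,v27) [-+-] → (1.67449, -0.3949, 0.6848)–(1.34008, -0.3949, 0.576114)  len=0.3516
  (v27,v1,v2) [-++] → (1.34008, -0.3949, 0.576114)–(0.869534, -0.3949, 0.4232)  len=0.4948
  (v27,v2,v28) [-+-] → (0.869534, -0.3949, 0.4232)–(0.869534, -0.3949, 0.07155)  len=0.3517
  (v28,v2,v3) [-++] → (0.869534, -0.3949, 0.07155)–(0.869534, -0.3949, -0.4232)  len=0.4947
  (v28,v3,v29) [-+-] → (0.869534, -0.3949, -0.4232)–(1.06243, -0.3949, -0.485901)  len=0.2028
  (v29,v3,v4) [-++] → (1.06243, -0.3949, -0.485901)–(1.67449, -0.3949, -0.6848)  len=0.6436
  (v29,v4,v25) [-+-] → (1.67449, -0.3949, -0.6848)–(1.76903, -0.3949, -0.554693)  len=0.1608
  (v25,v4,v0) [-++] → (1.76903, -0.3949, -0.554693)–(2.17201, -0.3949, 0)  len=0.6856

Chained into 2 loop(s):
  loop 1: 10 segments, perimeter = 4.2321
  loop 2: 10 segments, perimeter = 4.2321
Total perimeter = 8.464


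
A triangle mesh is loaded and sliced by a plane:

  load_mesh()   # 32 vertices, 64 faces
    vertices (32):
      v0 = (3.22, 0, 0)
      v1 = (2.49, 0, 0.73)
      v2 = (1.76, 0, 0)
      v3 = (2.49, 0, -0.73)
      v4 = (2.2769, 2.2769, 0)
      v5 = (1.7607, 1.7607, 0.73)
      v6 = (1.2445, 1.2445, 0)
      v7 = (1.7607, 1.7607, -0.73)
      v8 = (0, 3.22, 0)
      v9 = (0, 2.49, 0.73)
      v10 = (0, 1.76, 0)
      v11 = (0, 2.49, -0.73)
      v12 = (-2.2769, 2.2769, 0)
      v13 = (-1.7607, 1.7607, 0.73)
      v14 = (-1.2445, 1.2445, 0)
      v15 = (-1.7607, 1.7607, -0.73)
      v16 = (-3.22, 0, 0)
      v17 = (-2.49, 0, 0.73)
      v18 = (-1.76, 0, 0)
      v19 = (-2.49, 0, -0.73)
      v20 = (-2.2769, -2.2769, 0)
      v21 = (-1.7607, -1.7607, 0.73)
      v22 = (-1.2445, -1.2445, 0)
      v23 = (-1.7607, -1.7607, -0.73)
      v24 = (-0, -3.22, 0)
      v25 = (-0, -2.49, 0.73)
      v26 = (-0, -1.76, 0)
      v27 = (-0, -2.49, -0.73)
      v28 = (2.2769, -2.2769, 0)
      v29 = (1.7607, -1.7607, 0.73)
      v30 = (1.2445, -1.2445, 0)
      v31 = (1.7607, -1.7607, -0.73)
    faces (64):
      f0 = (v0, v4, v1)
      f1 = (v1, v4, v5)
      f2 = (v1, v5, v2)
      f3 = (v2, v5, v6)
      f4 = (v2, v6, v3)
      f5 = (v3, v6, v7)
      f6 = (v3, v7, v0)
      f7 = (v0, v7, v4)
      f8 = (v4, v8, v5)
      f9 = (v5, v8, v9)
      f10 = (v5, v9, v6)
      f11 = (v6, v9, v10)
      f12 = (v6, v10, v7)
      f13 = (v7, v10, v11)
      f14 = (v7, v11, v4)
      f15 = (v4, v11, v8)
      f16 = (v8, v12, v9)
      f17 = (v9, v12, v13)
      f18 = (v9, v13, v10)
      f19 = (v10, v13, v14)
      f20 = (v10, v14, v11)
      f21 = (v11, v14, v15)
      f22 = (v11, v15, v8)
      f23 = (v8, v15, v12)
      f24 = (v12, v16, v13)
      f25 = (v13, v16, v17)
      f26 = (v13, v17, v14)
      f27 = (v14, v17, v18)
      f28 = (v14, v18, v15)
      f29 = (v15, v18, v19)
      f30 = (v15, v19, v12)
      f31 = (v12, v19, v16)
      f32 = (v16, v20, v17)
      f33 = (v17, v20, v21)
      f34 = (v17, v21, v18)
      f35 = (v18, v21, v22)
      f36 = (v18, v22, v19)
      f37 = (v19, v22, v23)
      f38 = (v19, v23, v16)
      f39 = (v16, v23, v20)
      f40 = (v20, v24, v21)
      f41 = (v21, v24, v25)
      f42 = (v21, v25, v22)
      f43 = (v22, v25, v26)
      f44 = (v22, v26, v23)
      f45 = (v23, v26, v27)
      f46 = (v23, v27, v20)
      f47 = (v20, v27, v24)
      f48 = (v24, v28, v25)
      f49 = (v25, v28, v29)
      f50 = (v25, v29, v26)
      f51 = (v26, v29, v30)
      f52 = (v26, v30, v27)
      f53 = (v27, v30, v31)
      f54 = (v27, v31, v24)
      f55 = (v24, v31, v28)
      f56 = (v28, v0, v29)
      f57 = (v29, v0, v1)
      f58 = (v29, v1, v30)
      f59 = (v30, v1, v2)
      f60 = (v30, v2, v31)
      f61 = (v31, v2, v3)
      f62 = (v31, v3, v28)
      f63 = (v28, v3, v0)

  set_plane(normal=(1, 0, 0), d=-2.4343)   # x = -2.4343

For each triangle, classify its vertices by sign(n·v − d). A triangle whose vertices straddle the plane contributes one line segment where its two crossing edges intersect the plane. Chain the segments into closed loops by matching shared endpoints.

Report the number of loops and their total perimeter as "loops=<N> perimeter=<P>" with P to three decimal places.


loops=1 perimeter=8.213

Straddling triangles (14 of 64):
  (v12,v16,v13) [+-+] → (-2.4343, 1.89689, 0)–(-2.4343, 0.947976, 0.393038)  len=1.0271
  (v13,v16,v17) [+--] → (-2.4343, 0.947976, 0.393038)–(-2.4343, 0.134473, 0.73)  len=0.8805
  (v13,v17,v14) [+-+] → (-2.4343, 0.134473, 0.73)–(-2.4343, 0.0556553, 0.697354)  len=0.0853
  (v14,v17,v18) [+-+] → (-2.4343, 0.0556553, 0.697354)–(-2.4343, 0, 0.6743)  len=0.0602
  (v15,v18,v19) [++-] → (-2.4343, 0, -0.6743)–(-2.4343, 0.134473, -0.73)  len=0.1456
  (v15,v19,v12) [+-+] → (-2.4343, 0.134473, -0.73)–(-2.4343, 0.595135, -0.539193)  len=0.4986
  (v12,v19,v16) [+--] → (-2.4343, 0.595135, -0.539193)–(-2.4343, 1.89689, 0)  len=1.4090
  (v16,v20,v17) [-+-] → (-2.4343, -1.89689, 0)–(-2.4343, -0.595135, 0.539193)  len=1.4090
  (v17,v20,v21) [-++] → (-2.4343, -0.595135, 0.539193)–(-2.4343, -0.134473, 0.73)  len=0.4986
  (v17,v21,v18) [-++] → (-2.4343, -0.134473, 0.73)–(-2.4343, 0, 0.6743)  len=0.1456
  (v18,v22,v19) [++-] → (-2.4343, -0.0556553, -0.697354)–(-2.4343, 0, -0.6743)  len=0.0602
  (v19,v22,v23) [-++] → (-2.4343, -0.0556553, -0.697354)–(-2.4343, -0.134473, -0.73)  len=0.0853
  (v19,v23,v16) [-+-] → (-2.4343, -0.134473, -0.73)–(-2.4343, -0.947976, -0.393038)  len=0.8805
  (v16,v23,v20) [-++] → (-2.4343, -0.947976, -0.393038)–(-2.4343, -1.89689, 0)  len=1.0271

Chained into 1 loop(s):
  loop 1: 14 segments, perimeter = 8.2127
Total perimeter = 8.213


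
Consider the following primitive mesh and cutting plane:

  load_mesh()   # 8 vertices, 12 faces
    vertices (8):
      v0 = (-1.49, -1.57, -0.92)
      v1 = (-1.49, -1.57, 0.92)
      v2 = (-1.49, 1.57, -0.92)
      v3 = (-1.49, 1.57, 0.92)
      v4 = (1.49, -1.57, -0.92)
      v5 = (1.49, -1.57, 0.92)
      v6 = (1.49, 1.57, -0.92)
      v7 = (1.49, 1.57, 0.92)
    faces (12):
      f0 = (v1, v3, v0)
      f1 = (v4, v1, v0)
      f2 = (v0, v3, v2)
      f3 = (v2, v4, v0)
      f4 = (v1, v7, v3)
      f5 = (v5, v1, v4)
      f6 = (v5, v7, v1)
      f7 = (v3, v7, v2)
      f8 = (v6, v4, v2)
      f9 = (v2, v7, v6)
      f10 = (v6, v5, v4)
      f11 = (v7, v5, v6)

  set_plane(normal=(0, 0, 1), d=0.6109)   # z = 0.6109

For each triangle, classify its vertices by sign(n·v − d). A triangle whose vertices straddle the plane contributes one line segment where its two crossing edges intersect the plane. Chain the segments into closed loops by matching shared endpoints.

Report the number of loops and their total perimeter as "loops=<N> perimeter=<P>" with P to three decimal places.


Straddling triangles (8 of 12):
  (v1,v3,v0) [++-] → (-1.49, 1.04251, 0.6109)–(-1.49, -1.57, 0.6109)  len=2.6125
  (v4,v1,v0) [-+-] → (-0.989392, -1.57, 0.6109)–(-1.49, -1.57, 0.6109)  len=0.5006
  (v0,v3,v2) [-+-] → (-1.49, 1.04251, 0.6109)–(-1.49, 1.57, 0.6109)  len=0.5275
  (v5,v1,v4) [++-] → (-0.989392, -1.57, 0.6109)–(1.49, -1.57, 0.6109)  len=2.4794
  (v3,v7,v2) [++-] → (0.989392, 1.57, 0.6109)–(-1.49, 1.57, 0.6109)  len=2.4794
  (v2,v7,v6) [-+-] → (0.989392, 1.57, 0.6109)–(1.49, 1.57, 0.6109)  len=0.5006
  (v6,v5,v4) [-+-] → (1.49, -1.04251, 0.6109)–(1.49, -1.57, 0.6109)  len=0.5275
  (v7,v5,v6) [++-] → (1.49, -1.04251, 0.6109)–(1.49, 1.57, 0.6109)  len=2.6125

Chained into 1 loop(s):
  loop 1: 8 segments, perimeter = 12.2400
Total perimeter = 12.240

loops=1 perimeter=12.240


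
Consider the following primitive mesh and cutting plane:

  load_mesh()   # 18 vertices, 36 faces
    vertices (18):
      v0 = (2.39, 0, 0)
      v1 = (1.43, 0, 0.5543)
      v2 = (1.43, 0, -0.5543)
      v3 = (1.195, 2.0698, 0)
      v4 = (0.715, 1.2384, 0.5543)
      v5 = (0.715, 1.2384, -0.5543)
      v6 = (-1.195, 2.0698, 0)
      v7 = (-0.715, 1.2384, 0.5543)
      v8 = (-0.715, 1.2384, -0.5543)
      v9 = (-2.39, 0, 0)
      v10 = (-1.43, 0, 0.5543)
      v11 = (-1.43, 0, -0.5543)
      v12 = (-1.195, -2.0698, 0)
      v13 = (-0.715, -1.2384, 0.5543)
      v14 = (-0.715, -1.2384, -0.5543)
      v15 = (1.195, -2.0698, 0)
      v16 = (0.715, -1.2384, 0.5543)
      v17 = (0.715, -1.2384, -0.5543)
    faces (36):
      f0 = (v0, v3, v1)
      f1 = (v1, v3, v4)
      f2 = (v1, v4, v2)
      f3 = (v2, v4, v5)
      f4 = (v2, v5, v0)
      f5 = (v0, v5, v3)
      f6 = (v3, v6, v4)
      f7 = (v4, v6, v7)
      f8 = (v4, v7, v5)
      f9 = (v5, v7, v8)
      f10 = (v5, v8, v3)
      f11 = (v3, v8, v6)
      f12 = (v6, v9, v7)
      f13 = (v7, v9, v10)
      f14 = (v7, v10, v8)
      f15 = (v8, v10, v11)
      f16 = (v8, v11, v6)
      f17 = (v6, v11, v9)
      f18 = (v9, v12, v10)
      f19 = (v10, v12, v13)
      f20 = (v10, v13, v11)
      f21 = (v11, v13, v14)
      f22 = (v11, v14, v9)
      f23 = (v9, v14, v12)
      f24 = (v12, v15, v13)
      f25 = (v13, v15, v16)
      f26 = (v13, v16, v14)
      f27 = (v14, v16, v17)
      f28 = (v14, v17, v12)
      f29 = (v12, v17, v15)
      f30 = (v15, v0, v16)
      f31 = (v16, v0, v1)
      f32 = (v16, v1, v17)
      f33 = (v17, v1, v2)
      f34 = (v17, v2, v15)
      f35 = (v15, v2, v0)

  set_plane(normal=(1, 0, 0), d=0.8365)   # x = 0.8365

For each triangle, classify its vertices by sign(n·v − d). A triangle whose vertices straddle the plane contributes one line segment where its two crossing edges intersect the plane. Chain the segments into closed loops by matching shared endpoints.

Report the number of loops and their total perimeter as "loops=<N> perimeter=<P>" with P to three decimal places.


loops=2 perimeter=6.977

Straddling triangles (16 of 36):
  (v1,v3,v4) [++-] → (0.8365, 1.44885, 0.413993)–(0.8365, 1.02796, 0.5543)  len=0.4437
  (v1,v4,v2) [+-+] → (0.8365, 1.02796, 0.5543)–(0.8365, 1.02796, 0.365916)  len=0.1884
  (v2,v4,v5) [+--] → (0.8365, 1.02796, 0.365916)–(0.8365, 1.02796, -0.5543)  len=0.9202
  (v2,v5,v0) [+-+] → (0.8365, 1.02796, -0.5543)–(0.8365, 1.14857, -0.514093)  len=0.1271
  (v0,v5,v3) [+-+] → (0.8365, 1.14857, -0.514093)–(0.8365, 1.44885, -0.413993)  len=0.3165
  (v3,v6,v4) [+--] → (0.8365, 2.0698, 0)–(0.8365, 1.44885, 0.413993)  len=0.7463
  (v5,v8,v3) [--+] → (0.8365, 1.91375, -0.10404)–(0.8365, 1.44885, -0.413993)  len=0.5588
  (v3,v8,v6) [+--] → (0.8365, 1.91375, -0.10404)–(0.8365, 2.0698, 0)  len=0.1876
  (v12,v15,v13) [-+-] → (0.8365, -2.0698, 0)–(0.8365, -1.91375, 0.10404)  len=0.1876
  (v13,v15,v16) [-+-] → (0.8365, -1.91375, 0.10404)–(0.8365, -1.44885, 0.413993)  len=0.5588
  (v12,v17,v15) [--+] → (0.8365, -1.44885, -0.413993)–(0.8365, -2.0698, 0)  len=0.7463
  (v15,v0,v16) [++-] → (0.8365, -1.14857, 0.514093)–(0.8365, -1.44885, 0.413993)  len=0.3165
  (v16,v0,v1) [-++] → (0.8365, -1.14857, 0.514093)–(0.8365, -1.02796, 0.5543)  len=0.1271
  (v16,v1,v17) [-+-] → (0.8365, -1.02796, 0.5543)–(0.8365, -1.02796, -0.365916)  len=0.9202
  (v17,v1,v2) [-++] → (0.8365, -1.02796, -0.365916)–(0.8365, -1.02796, -0.5543)  len=0.1884
  (v17,v2,v15) [-++] → (0.8365, -1.02796, -0.5543)–(0.8365, -1.44885, -0.413993)  len=0.4437

Chained into 2 loop(s):
  loop 1: 8 segments, perimeter = 3.4885
  loop 2: 8 segments, perimeter = 3.4885
Total perimeter = 6.977


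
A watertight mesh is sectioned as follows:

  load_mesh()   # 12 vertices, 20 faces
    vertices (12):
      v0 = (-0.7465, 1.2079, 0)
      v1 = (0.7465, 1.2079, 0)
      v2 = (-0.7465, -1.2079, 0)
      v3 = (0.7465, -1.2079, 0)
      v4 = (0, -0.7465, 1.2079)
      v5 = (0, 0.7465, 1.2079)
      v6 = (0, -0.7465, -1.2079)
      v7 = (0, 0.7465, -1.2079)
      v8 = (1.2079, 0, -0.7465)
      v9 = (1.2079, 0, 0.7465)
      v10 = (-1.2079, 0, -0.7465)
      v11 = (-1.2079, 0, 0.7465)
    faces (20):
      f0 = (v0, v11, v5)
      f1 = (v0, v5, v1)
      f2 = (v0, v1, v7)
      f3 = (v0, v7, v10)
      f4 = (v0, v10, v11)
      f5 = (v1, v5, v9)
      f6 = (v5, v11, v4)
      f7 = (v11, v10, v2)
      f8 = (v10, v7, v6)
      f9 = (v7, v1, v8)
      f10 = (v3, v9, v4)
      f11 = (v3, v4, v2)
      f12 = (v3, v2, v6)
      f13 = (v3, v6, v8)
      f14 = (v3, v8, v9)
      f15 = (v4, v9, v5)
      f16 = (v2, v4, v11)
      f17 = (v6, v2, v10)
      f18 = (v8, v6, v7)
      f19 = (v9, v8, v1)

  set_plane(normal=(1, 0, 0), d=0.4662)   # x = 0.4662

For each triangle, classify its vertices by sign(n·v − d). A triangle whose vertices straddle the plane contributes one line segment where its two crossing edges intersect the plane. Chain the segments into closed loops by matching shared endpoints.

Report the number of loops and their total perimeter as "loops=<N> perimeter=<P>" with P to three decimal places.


loops=1 perimeter=7.035

Straddling triangles (10 of 20):
  (v0,v5,v1) [--+] → (0.4662, 1.03465, 0.453549)–(0.4662, 1.2079, 0)  len=0.4855
  (v0,v1,v7) [-+-] → (0.4662, 1.2079, 0)–(0.4662, 1.03465, -0.453549)  len=0.4855
  (v1,v5,v9) [+-+] → (0.4662, 1.03465, 0.453549)–(0.4662, 0.458382, 1.02982)  len=0.8150
  (v7,v1,v8) [-++] → (0.4662, 1.03465, -0.453549)–(0.4662, 0.458382, -1.02982)  len=0.8150
  (v3,v9,v4) [++-] → (0.4662, -0.458382, 1.02982)–(0.4662, -1.03465, 0.453549)  len=0.8150
  (v3,v4,v2) [+--] → (0.4662, -1.03465, 0.453549)–(0.4662, -1.2079, 0)  len=0.4855
  (v3,v2,v6) [+--] → (0.4662, -1.2079, 0)–(0.4662, -1.03465, -0.453549)  len=0.4855
  (v3,v6,v8) [+-+] → (0.4662, -1.03465, -0.453549)–(0.4662, -0.458382, -1.02982)  len=0.8150
  (v4,v9,v5) [-+-] → (0.4662, -0.458382, 1.02982)–(0.4662, 0.458382, 1.02982)  len=0.9168
  (v8,v6,v7) [+--] → (0.4662, -0.458382, -1.02982)–(0.4662, 0.458382, -1.02982)  len=0.9168

Chained into 1 loop(s):
  loop 1: 10 segments, perimeter = 7.0354
Total perimeter = 7.035


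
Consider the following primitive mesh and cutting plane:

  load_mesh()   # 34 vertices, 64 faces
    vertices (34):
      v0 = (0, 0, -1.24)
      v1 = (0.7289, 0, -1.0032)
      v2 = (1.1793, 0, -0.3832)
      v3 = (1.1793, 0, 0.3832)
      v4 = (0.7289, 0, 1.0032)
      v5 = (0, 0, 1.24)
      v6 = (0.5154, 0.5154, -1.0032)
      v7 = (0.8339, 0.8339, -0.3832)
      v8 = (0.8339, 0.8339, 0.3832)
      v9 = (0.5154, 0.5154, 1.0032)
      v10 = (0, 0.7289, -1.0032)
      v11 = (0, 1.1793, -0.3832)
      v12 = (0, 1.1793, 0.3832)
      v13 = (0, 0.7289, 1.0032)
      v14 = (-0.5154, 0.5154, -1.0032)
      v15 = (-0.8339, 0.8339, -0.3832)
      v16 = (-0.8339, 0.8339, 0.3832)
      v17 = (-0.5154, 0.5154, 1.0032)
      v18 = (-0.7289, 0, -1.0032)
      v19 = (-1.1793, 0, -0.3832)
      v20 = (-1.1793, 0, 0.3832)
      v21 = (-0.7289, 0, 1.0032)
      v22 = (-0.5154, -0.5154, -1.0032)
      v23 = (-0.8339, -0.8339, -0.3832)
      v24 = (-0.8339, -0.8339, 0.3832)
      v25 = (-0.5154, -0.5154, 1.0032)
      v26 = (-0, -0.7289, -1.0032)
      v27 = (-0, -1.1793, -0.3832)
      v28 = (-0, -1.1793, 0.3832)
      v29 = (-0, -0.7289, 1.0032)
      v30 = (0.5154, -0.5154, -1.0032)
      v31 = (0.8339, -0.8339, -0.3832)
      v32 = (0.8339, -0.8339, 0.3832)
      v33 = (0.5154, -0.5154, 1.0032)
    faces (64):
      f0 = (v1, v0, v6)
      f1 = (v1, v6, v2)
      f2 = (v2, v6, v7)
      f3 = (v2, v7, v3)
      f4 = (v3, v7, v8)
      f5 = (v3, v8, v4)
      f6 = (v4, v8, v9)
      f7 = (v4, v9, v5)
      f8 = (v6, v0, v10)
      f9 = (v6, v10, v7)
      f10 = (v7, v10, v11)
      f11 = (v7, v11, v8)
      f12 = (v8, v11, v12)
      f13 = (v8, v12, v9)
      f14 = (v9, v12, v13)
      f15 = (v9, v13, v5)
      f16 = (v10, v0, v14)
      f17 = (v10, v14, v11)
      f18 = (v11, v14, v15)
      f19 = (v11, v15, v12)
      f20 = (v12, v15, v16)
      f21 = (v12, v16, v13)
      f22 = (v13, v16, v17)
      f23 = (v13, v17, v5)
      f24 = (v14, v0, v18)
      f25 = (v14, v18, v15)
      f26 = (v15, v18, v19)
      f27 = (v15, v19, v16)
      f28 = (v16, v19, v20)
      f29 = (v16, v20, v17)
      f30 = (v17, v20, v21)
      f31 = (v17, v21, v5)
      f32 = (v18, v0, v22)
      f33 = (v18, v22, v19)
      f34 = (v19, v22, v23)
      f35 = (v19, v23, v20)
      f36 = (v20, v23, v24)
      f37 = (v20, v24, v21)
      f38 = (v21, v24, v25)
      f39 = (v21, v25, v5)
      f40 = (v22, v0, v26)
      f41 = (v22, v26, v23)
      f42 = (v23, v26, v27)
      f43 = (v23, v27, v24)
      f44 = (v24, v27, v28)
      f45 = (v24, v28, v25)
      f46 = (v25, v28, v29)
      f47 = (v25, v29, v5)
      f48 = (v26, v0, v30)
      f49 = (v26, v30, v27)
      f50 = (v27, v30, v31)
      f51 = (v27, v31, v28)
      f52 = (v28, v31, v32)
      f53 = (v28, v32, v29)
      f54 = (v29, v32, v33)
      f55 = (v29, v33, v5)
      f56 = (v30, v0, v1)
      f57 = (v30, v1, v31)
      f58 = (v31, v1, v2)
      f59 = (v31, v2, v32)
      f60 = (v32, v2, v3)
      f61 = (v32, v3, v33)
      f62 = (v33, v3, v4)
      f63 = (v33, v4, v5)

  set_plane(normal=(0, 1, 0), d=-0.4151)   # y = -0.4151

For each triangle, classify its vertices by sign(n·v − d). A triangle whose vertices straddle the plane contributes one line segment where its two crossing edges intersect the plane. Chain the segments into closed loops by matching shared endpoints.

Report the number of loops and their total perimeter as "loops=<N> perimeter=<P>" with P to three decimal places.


loops=1 perimeter=6.870

Straddling triangles (20 of 64):
  (v18,v0,v22) [++-] → (-0.4151, -0.4151, -1.04928)–(-0.556948, -0.4151, -1.0032)  len=0.1491
  (v18,v22,v19) [+-+] → (-0.556948, -0.4151, -1.0032)–(-0.644599, -0.4151, -0.882544)  len=0.1491
  (v19,v22,v23) [+--] → (-0.644599, -0.4151, -0.882544)–(-1.00737, -0.4151, -0.3832)  len=0.6172
  (v19,v23,v20) [+-+] → (-1.00737, -0.4151, -0.3832)–(-1.00737, -0.4151, 0.00170025)  len=0.3849
  (v20,v23,v24) [+--] → (-1.00737, -0.4151, 0.00170025)–(-1.00737, -0.4151, 0.3832)  len=0.3815
  (v20,v24,v21) [+-+] → (-1.00737, -0.4151, 0.3832)–(-0.781167, -0.4151, 0.694575)  len=0.3849
  (v21,v24,v25) [+--] → (-0.781167, -0.4151, 0.694575)–(-0.556948, -0.4151, 1.0032)  len=0.3815
  (v21,v25,v5) [+-+] → (-0.556948, -0.4151, 1.0032)–(-0.4151, -0.4151, 1.04928)  len=0.1491
  (v22,v0,v26) [-+-] → (-0.4151, -0.4151, -1.04928)–(0, -0.4151, -1.10515)  len=0.4188
  (v25,v29,v5) [--+] → (0, -0.4151, 1.10515)–(-0.4151, -0.4151, 1.04928)  len=0.4188
  (v26,v0,v30) [-+-] → (0, -0.4151, -1.10515)–(0.4151, -0.4151, -1.04928)  len=0.4188
  (v29,v33,v5) [--+] → (0.4151, -0.4151, 1.04928)–(0, -0.4151, 1.10515)  len=0.4188
  (v30,v0,v1) [-++] → (0.4151, -0.4151, -1.04928)–(0.556948, -0.4151, -1.0032)  len=0.1491
  (v30,v1,v31) [-+-] → (0.556948, -0.4151, -1.0032)–(0.781167, -0.4151, -0.694575)  len=0.3815
  (v31,v1,v2) [-++] → (0.781167, -0.4151, -0.694575)–(1.00737, -0.4151, -0.3832)  len=0.3849
  (v31,v2,v32) [-+-] → (1.00737, -0.4151, -0.3832)–(1.00737, -0.4151, -0.00170025)  len=0.3815
  (v32,v2,v3) [-++] → (1.00737, -0.4151, -0.00170025)–(1.00737, -0.4151, 0.3832)  len=0.3849
  (v32,v3,v33) [-+-] → (1.00737, -0.4151, 0.3832)–(0.644599, -0.4151, 0.882544)  len=0.6172
  (v33,v3,v4) [-++] → (0.644599, -0.4151, 0.882544)–(0.556948, -0.4151, 1.0032)  len=0.1491
  (v33,v4,v5) [-++] → (0.556948, -0.4151, 1.0032)–(0.4151, -0.4151, 1.04928)  len=0.1491

Chained into 1 loop(s):
  loop 1: 20 segments, perimeter = 6.8701
Total perimeter = 6.870


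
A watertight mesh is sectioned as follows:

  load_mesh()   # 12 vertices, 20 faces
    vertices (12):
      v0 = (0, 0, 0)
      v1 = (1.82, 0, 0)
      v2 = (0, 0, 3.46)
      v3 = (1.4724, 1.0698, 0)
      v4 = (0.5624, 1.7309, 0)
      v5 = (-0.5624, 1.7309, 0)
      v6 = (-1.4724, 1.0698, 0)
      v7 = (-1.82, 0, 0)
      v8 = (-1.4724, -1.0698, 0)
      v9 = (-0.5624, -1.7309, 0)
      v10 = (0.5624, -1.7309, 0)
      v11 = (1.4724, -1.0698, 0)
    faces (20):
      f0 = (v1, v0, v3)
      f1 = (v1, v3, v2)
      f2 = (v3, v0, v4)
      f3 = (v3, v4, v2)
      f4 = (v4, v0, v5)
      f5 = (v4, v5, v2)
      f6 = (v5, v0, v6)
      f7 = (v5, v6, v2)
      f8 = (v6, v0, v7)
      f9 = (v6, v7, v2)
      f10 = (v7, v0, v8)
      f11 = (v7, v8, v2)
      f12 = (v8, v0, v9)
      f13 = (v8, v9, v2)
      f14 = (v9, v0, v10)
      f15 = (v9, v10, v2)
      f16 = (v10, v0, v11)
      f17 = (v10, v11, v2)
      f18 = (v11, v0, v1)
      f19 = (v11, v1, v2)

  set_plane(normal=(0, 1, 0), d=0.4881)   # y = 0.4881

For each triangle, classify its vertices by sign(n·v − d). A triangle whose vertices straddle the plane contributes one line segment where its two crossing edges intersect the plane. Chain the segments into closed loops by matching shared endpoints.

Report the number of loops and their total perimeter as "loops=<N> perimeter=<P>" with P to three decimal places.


Straddling triangles (10 of 20):
  (v1,v0,v3) [--+] → (0.671788, 0.4881, 0)–(1.66141, 0.4881, 0)  len=0.9896
  (v1,v3,v2) [-+-] → (1.66141, 0.4881, 0)–(0.671788, 0.4881, 1.88136)  len=2.1258
  (v3,v0,v4) [+-+] → (0.671788, 0.4881, 0)–(0.158592, 0.4881, 0)  len=0.5132
  (v3,v4,v2) [++-] → (0.158592, 0.4881, 2.48431)–(0.671788, 0.4881, 1.88136)  len=0.7918
  (v4,v0,v5) [+-+] → (0.158592, 0.4881, 0)–(-0.158592, 0.4881, 0)  len=0.3172
  (v4,v5,v2) [++-] → (-0.158592, 0.4881, 2.48431)–(0.158592, 0.4881, 2.48431)  len=0.3172
  (v5,v0,v6) [+-+] → (-0.158592, 0.4881, 0)–(-0.671788, 0.4881, 0)  len=0.5132
  (v5,v6,v2) [++-] → (-0.671788, 0.4881, 1.88136)–(-0.158592, 0.4881, 2.48431)  len=0.7918
  (v6,v0,v7) [+--] → (-0.671788, 0.4881, 0)–(-1.66141, 0.4881, 0)  len=0.9896
  (v6,v7,v2) [+--] → (-1.66141, 0.4881, 0)–(-0.671788, 0.4881, 1.88136)  len=2.1258

Chained into 1 loop(s):
  loop 1: 10 segments, perimeter = 9.4751
Total perimeter = 9.475

loops=1 perimeter=9.475
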